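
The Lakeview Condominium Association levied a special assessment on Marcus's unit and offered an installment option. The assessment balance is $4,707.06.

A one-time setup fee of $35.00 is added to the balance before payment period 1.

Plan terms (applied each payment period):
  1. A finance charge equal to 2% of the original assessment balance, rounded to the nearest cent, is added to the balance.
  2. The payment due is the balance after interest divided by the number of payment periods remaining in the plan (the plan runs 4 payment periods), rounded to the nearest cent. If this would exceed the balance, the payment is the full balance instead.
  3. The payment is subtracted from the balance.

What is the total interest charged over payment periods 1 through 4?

Payment period 1: opening $4,742.06; interest $94.14 → $4,836.20; payment $1,209.05; balance $3,627.15
Payment period 2: opening $3,627.15; interest $94.14 → $3,721.29; payment $1,240.43; balance $2,480.86
Payment period 3: opening $2,480.86; interest $94.14 → $2,575.00; payment $1,287.50; balance $1,287.50
Payment period 4: opening $1,287.50; interest $94.14 → $1,381.64; payment $1,381.64; balance $0.00
Total interest: $94.14 + $94.14 + $94.14 + $94.14 = $376.56

$376.56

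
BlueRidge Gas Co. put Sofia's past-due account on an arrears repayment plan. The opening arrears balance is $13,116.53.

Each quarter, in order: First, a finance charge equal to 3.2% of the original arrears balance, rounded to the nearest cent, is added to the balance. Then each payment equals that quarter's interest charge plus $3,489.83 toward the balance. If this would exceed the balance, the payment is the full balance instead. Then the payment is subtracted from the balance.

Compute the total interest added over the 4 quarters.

$1,678.92

Quarter 1: $13,116.53 +$419.73 interest = $13,536.26; pay $3,909.56 → $9,626.70
Quarter 2: $9,626.70 +$419.73 interest = $10,046.43; pay $3,909.56 → $6,136.87
Quarter 3: $6,136.87 +$419.73 interest = $6,556.60; pay $3,909.56 → $2,647.04
Quarter 4: $2,647.04 +$419.73 interest = $3,066.77; pay $3,066.77 → $0.00
Total interest: $419.73 + $419.73 + $419.73 + $419.73 = $1,678.92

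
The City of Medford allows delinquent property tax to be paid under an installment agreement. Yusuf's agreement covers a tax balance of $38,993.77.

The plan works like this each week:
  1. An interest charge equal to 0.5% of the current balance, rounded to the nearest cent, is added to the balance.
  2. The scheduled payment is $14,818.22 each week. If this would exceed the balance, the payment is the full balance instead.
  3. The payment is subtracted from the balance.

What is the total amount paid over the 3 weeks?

Week 1: $38,993.77 +$194.97 interest = $39,188.74; pay $14,818.22 → $24,370.52
Week 2: $24,370.52 +$121.85 interest = $24,492.37; pay $14,818.22 → $9,674.15
Week 3: $9,674.15 +$48.37 interest = $9,722.52; pay $9,722.52 → $0.00
Total paid: $39,358.96

$39,358.96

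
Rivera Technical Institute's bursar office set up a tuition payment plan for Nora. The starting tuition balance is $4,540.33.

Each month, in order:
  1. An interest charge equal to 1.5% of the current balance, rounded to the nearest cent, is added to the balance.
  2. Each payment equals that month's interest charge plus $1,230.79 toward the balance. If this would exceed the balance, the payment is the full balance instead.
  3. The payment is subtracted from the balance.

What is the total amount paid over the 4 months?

Month 1: $4,540.33 +$68.10 interest = $4,608.43; pay $1,298.89 → $3,309.54
Month 2: $3,309.54 +$49.64 interest = $3,359.18; pay $1,280.43 → $2,078.75
Month 3: $2,078.75 +$31.18 interest = $2,109.93; pay $1,261.97 → $847.96
Month 4: $847.96 +$12.72 interest = $860.68; pay $860.68 → $0.00
Total paid: $4,701.97

$4,701.97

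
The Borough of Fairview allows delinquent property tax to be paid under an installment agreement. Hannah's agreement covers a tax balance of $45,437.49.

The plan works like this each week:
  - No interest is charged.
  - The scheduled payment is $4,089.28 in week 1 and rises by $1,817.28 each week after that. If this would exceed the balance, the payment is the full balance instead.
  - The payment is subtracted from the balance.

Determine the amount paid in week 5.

# | Opening | Payment | End bal
1 | $45,437.49 | $4,089.28 | $41,348.21
2 | $41,348.21 | $5,906.56 | $35,441.65
3 | $35,441.65 | $7,723.84 | $27,717.81
4 | $27,717.81 | $9,541.12 | $18,176.69
5 | $18,176.69 | $11,358.40 | $6,818.29

$11,358.40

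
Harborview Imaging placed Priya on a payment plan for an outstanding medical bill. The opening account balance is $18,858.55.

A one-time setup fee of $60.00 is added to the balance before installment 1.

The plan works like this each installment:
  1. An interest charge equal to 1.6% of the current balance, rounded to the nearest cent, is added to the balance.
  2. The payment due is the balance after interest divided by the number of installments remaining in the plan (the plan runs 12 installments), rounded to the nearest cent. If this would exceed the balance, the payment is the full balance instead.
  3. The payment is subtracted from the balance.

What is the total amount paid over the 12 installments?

$21,006.27

# | Opening | Interest | Payment | End bal
1 | $18,918.55 | $302.70 | $1,601.77 | $17,619.48
2 | $17,619.48 | $281.91 | $1,627.40 | $16,273.99
3 | $16,273.99 | $260.38 | $1,653.44 | $14,880.93
4 | $14,880.93 | $238.09 | $1,679.89 | $13,439.13
5 | $13,439.13 | $215.03 | $1,706.77 | $11,947.39
6 | $11,947.39 | $191.16 | $1,734.08 | $10,404.47
7 | $10,404.47 | $166.47 | $1,761.82 | $8,809.12
8 | $8,809.12 | $140.95 | $1,790.01 | $7,160.06
9 | $7,160.06 | $114.56 | $1,818.66 | $5,455.96
10 | $5,455.96 | $87.30 | $1,847.75 | $3,695.51
11 | $3,695.51 | $59.13 | $1,877.32 | $1,877.32
12 | $1,877.32 | $30.04 | $1,907.36 | $0.00
Total paid: $21,006.27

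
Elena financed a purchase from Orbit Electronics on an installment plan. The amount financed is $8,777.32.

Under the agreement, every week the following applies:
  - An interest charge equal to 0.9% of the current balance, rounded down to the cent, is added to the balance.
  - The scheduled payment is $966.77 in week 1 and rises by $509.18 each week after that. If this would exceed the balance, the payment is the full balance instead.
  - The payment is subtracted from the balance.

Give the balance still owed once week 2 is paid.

# | Opening | Interest | Payment | End bal
1 | $8,777.32 | $78.99 | $966.77 | $7,889.54
2 | $7,889.54 | $71.00 | $1,475.95 | $6,484.59

$6,484.59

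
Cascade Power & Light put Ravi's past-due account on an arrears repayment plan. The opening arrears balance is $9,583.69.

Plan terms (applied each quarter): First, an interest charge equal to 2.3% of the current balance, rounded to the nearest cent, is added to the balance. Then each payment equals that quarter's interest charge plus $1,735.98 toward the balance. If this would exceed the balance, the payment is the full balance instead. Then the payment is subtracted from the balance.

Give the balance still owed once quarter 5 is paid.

Quarter 1: opening $9,583.69; interest $220.42 → $9,804.11; payment $1,956.40; balance $7,847.71
Quarter 2: opening $7,847.71; interest $180.50 → $8,028.21; payment $1,916.48; balance $6,111.73
Quarter 3: opening $6,111.73; interest $140.57 → $6,252.30; payment $1,876.55; balance $4,375.75
Quarter 4: opening $4,375.75; interest $100.64 → $4,476.39; payment $1,836.62; balance $2,639.77
Quarter 5: opening $2,639.77; interest $60.71 → $2,700.48; payment $1,796.69; balance $903.79

$903.79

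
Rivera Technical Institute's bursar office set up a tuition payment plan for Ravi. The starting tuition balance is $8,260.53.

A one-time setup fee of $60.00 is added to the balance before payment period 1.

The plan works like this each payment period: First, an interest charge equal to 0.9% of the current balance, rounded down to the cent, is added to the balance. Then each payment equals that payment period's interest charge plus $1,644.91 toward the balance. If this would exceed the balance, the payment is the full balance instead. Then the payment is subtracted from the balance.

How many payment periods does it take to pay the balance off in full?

6

Payment period 1: opening $8,320.53; interest $74.88 → $8,395.41; payment $1,719.79; balance $6,675.62
Payment period 2: opening $6,675.62; interest $60.08 → $6,735.70; payment $1,704.99; balance $5,030.71
Payment period 3: opening $5,030.71; interest $45.27 → $5,075.98; payment $1,690.18; balance $3,385.80
Payment period 4: opening $3,385.80; interest $30.47 → $3,416.27; payment $1,675.38; balance $1,740.89
Payment period 5: opening $1,740.89; interest $15.66 → $1,756.55; payment $1,660.57; balance $95.98
Payment period 6: opening $95.98; interest $0.86 → $96.84; payment $96.84; balance $0.00
Balance reaches $0.00 in payment period 6.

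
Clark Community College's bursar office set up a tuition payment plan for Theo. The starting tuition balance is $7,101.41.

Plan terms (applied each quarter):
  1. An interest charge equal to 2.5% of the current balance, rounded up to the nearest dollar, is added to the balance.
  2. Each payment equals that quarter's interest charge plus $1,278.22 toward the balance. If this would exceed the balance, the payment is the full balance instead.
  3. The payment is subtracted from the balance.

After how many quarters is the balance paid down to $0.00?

6

# | Opening | Interest | Payment | End bal
1 | $7,101.41 | $178.00 | $1,456.22 | $5,823.19
2 | $5,823.19 | $146.00 | $1,424.22 | $4,544.97
3 | $4,544.97 | $114.00 | $1,392.22 | $3,266.75
4 | $3,266.75 | $82.00 | $1,360.22 | $1,988.53
5 | $1,988.53 | $50.00 | $1,328.22 | $710.31
6 | $710.31 | $18.00 | $728.31 | $0.00
Balance reaches $0.00 in quarter 6.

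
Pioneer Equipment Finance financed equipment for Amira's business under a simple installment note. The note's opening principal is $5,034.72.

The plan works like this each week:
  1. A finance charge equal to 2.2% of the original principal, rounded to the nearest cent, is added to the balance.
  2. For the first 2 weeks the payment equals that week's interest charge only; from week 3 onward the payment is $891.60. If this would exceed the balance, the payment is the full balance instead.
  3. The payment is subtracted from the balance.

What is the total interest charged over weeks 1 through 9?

Week 1: $5,034.72 +$110.76 interest = $5,145.48; pay $110.76 → $5,034.72
Week 2: $5,034.72 +$110.76 interest = $5,145.48; pay $110.76 → $5,034.72
Week 3: $5,034.72 +$110.76 interest = $5,145.48; pay $891.60 → $4,253.88
Week 4: $4,253.88 +$110.76 interest = $4,364.64; pay $891.60 → $3,473.04
Week 5: $3,473.04 +$110.76 interest = $3,583.80; pay $891.60 → $2,692.20
Week 6: $2,692.20 +$110.76 interest = $2,802.96; pay $891.60 → $1,911.36
Week 7: $1,911.36 +$110.76 interest = $2,022.12; pay $891.60 → $1,130.52
Week 8: $1,130.52 +$110.76 interest = $1,241.28; pay $891.60 → $349.68
Week 9: $349.68 +$110.76 interest = $460.44; pay $460.44 → $0.00
Total interest: $110.76 + $110.76 + $110.76 + $110.76 + $110.76 + $110.76 + $110.76 + $110.76 + $110.76 = $996.84

$996.84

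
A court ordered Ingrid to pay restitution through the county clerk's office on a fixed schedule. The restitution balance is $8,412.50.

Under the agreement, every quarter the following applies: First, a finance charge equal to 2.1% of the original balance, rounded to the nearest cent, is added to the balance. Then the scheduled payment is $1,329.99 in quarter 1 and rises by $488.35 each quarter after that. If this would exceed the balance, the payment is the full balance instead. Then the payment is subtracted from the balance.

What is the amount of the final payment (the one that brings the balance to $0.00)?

$1,045.74

Quarter 1: $8,412.50 +$176.66 interest = $8,589.16; pay $1,329.99 → $7,259.17
Quarter 2: $7,259.17 +$176.66 interest = $7,435.83; pay $1,818.34 → $5,617.49
Quarter 3: $5,617.49 +$176.66 interest = $5,794.15; pay $2,306.69 → $3,487.46
Quarter 4: $3,487.46 +$176.66 interest = $3,664.12; pay $2,795.04 → $869.08
Quarter 5: $869.08 +$176.66 interest = $1,045.74; pay $1,045.74 → $0.00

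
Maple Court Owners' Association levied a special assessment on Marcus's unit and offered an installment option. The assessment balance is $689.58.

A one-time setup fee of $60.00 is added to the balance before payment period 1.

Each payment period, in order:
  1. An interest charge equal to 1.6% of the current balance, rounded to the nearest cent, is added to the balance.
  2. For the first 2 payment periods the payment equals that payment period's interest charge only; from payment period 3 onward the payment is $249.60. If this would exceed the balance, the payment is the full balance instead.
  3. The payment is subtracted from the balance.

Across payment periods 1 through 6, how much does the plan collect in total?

$798.47

Payment period 1: $749.58 +$11.99 interest = $761.57; pay $11.99 → $749.58
Payment period 2: $749.58 +$11.99 interest = $761.57; pay $11.99 → $749.58
Payment period 3: $749.58 +$11.99 interest = $761.57; pay $249.60 → $511.97
Payment period 4: $511.97 +$8.19 interest = $520.16; pay $249.60 → $270.56
Payment period 5: $270.56 +$4.33 interest = $274.89; pay $249.60 → $25.29
Payment period 6: $25.29 +$0.40 interest = $25.69; pay $25.69 → $0.00
Total paid: $798.47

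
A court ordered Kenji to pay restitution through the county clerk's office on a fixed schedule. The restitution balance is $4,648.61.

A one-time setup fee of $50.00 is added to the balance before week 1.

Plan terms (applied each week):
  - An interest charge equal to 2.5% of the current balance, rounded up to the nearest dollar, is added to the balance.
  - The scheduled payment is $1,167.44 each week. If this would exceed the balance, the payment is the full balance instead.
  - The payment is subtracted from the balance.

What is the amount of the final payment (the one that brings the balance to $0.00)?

$349.85

Week 1: $4,698.61 +$118.00 interest = $4,816.61; pay $1,167.44 → $3,649.17
Week 2: $3,649.17 +$92.00 interest = $3,741.17; pay $1,167.44 → $2,573.73
Week 3: $2,573.73 +$65.00 interest = $2,638.73; pay $1,167.44 → $1,471.29
Week 4: $1,471.29 +$37.00 interest = $1,508.29; pay $1,167.44 → $340.85
Week 5: $340.85 +$9.00 interest = $349.85; pay $349.85 → $0.00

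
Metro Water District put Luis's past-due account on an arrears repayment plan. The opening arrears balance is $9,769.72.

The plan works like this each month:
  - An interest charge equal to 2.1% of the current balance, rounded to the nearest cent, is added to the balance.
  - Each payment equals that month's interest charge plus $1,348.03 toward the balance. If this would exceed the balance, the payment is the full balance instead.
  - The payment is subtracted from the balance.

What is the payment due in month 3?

# | Opening | Interest | Payment | End bal
1 | $9,769.72 | $205.16 | $1,553.19 | $8,421.69
2 | $8,421.69 | $176.86 | $1,524.89 | $7,073.66
3 | $7,073.66 | $148.55 | $1,496.58 | $5,725.63

$1,496.58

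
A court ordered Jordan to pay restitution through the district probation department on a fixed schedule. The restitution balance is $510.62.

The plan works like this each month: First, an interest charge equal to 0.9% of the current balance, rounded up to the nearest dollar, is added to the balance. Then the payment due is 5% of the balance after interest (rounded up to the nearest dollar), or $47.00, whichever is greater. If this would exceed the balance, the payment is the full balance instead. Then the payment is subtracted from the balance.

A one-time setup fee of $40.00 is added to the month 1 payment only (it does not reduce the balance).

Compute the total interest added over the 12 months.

# | Opening | Interest | Payment | Fee | End bal
1 | $510.62 | $5.00 | $47.00 | $40.00 | $468.62
2 | $468.62 | $5.00 | $47.00 | — | $426.62
3 | $426.62 | $4.00 | $47.00 | — | $383.62
4 | $383.62 | $4.00 | $47.00 | — | $340.62
5 | $340.62 | $4.00 | $47.00 | — | $297.62
6 | $297.62 | $3.00 | $47.00 | — | $253.62
7 | $253.62 | $3.00 | $47.00 | — | $209.62
8 | $209.62 | $2.00 | $47.00 | — | $164.62
9 | $164.62 | $2.00 | $47.00 | — | $119.62
10 | $119.62 | $2.00 | $47.00 | — | $74.62
11 | $74.62 | $1.00 | $47.00 | — | $28.62
12 | $28.62 | $1.00 | $29.62 | — | $0.00
Total interest: $5.00 + $5.00 + $4.00 + $4.00 + $4.00 + $3.00 + $3.00 + $2.00 + $2.00 + $2.00 + $1.00 + $1.00 = $36.00

$36.00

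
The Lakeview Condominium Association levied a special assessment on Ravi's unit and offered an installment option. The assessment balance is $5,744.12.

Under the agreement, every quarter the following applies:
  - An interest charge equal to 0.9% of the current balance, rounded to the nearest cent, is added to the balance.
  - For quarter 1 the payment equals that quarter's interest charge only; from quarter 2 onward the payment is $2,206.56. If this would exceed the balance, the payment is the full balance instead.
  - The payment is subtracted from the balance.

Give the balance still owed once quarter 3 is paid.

$1,415.00

# | Opening | Interest | Payment | End bal
1 | $5,744.12 | $51.70 | $51.70 | $5,744.12
2 | $5,744.12 | $51.70 | $2,206.56 | $3,589.26
3 | $3,589.26 | $32.30 | $2,206.56 | $1,415.00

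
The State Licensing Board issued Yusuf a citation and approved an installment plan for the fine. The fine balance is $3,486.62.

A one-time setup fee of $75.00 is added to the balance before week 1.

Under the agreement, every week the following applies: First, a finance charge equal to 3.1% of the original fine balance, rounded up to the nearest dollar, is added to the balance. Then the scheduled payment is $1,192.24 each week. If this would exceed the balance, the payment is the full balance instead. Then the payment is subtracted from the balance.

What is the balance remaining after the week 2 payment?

Week 1: opening $3,561.62; interest $109.00 → $3,670.62; payment $1,192.24; balance $2,478.38
Week 2: opening $2,478.38; interest $109.00 → $2,587.38; payment $1,192.24; balance $1,395.14

$1,395.14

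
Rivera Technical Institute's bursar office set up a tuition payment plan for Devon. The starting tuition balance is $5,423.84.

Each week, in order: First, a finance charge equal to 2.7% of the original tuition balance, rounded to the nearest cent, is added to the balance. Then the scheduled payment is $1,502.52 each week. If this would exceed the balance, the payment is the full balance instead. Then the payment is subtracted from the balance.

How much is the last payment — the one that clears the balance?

# | Opening | Interest | Payment | End bal
1 | $5,423.84 | $146.44 | $1,502.52 | $4,067.76
2 | $4,067.76 | $146.44 | $1,502.52 | $2,711.68
3 | $2,711.68 | $146.44 | $1,502.52 | $1,355.60
4 | $1,355.60 | $146.44 | $1,502.04 | $0.00

$1,502.04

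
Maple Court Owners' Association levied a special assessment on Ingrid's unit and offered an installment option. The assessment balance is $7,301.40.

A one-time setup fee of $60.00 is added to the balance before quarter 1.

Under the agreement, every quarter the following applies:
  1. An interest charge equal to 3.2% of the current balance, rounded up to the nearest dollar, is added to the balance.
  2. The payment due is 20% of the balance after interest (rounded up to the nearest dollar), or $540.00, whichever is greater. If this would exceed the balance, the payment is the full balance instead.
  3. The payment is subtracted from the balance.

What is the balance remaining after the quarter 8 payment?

$1,386.40

Quarter 1: $7,361.40 +$236.00 interest = $7,597.40; pay $1,520.00 → $6,077.40
Quarter 2: $6,077.40 +$195.00 interest = $6,272.40; pay $1,255.00 → $5,017.40
Quarter 3: $5,017.40 +$161.00 interest = $5,178.40; pay $1,036.00 → $4,142.40
Quarter 4: $4,142.40 +$133.00 interest = $4,275.40; pay $856.00 → $3,419.40
Quarter 5: $3,419.40 +$110.00 interest = $3,529.40; pay $706.00 → $2,823.40
Quarter 6: $2,823.40 +$91.00 interest = $2,914.40; pay $583.00 → $2,331.40
Quarter 7: $2,331.40 +$75.00 interest = $2,406.40; pay $540.00 → $1,866.40
Quarter 8: $1,866.40 +$60.00 interest = $1,926.40; pay $540.00 → $1,386.40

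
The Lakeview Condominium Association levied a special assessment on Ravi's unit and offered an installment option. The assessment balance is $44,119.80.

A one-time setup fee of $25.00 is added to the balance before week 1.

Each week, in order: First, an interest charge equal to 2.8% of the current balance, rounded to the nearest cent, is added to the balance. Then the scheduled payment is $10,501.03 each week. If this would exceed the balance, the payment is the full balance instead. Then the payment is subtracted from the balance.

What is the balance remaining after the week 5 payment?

$0.00

Week 1: opening $44,144.80; interest $1,236.05 → $45,380.85; payment $10,501.03; balance $34,879.82
Week 2: opening $34,879.82; interest $976.63 → $35,856.45; payment $10,501.03; balance $25,355.42
Week 3: opening $25,355.42; interest $709.95 → $26,065.37; payment $10,501.03; balance $15,564.34
Week 4: opening $15,564.34; interest $435.80 → $16,000.14; payment $10,501.03; balance $5,499.11
Week 5: opening $5,499.11; interest $153.98 → $5,653.09; payment $5,653.09; balance $0.00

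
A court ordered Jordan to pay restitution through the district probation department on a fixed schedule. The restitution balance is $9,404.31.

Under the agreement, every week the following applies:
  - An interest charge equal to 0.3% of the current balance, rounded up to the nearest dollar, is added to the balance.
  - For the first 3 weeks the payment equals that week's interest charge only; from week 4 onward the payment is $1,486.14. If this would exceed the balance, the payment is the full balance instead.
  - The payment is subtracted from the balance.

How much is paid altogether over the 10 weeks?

$9,600.31

Week 1: $9,404.31 +$29.00 interest = $9,433.31; pay $29.00 → $9,404.31
Week 2: $9,404.31 +$29.00 interest = $9,433.31; pay $29.00 → $9,404.31
Week 3: $9,404.31 +$29.00 interest = $9,433.31; pay $29.00 → $9,404.31
Week 4: $9,404.31 +$29.00 interest = $9,433.31; pay $1,486.14 → $7,947.17
Week 5: $7,947.17 +$24.00 interest = $7,971.17; pay $1,486.14 → $6,485.03
Week 6: $6,485.03 +$20.00 interest = $6,505.03; pay $1,486.14 → $5,018.89
Week 7: $5,018.89 +$16.00 interest = $5,034.89; pay $1,486.14 → $3,548.75
Week 8: $3,548.75 +$11.00 interest = $3,559.75; pay $1,486.14 → $2,073.61
Week 9: $2,073.61 +$7.00 interest = $2,080.61; pay $1,486.14 → $594.47
Week 10: $594.47 +$2.00 interest = $596.47; pay $596.47 → $0.00
Total paid: $9,600.31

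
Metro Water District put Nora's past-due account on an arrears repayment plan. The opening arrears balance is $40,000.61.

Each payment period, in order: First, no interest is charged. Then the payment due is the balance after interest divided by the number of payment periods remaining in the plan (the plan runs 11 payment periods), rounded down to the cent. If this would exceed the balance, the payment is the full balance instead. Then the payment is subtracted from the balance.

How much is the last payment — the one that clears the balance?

Payment period 1: $40,000.61 − $3,636.41 → $36,364.20
Payment period 2: $36,364.20 − $3,636.42 → $32,727.78
Payment period 3: $32,727.78 − $3,636.42 → $29,091.36
Payment period 4: $29,091.36 − $3,636.42 → $25,454.94
Payment period 5: $25,454.94 − $3,636.42 → $21,818.52
Payment period 6: $21,818.52 − $3,636.42 → $18,182.10
Payment period 7: $18,182.10 − $3,636.42 → $14,545.68
Payment period 8: $14,545.68 − $3,636.42 → $10,909.26
Payment period 9: $10,909.26 − $3,636.42 → $7,272.84
Payment period 10: $7,272.84 − $3,636.42 → $3,636.42
Payment period 11: $3,636.42 − $3,636.42 → $0.00

$3,636.42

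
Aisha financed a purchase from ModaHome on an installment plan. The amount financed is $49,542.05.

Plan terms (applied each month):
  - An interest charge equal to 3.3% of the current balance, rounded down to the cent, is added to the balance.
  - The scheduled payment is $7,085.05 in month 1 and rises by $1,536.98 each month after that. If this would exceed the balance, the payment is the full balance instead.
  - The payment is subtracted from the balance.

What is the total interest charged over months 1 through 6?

$5,949.94

# | Opening | Interest | Payment | End bal
1 | $49,542.05 | $1,634.88 | $7,085.05 | $44,091.88
2 | $44,091.88 | $1,455.03 | $8,622.03 | $36,924.88
3 | $36,924.88 | $1,218.52 | $10,159.01 | $27,984.39
4 | $27,984.39 | $923.48 | $11,695.99 | $17,211.88
5 | $17,211.88 | $567.99 | $13,232.97 | $4,546.90
6 | $4,546.90 | $150.04 | $4,696.94 | $0.00
Total interest: $1,634.88 + $1,455.03 + $1,218.52 + $923.48 + $567.99 + $150.04 = $5,949.94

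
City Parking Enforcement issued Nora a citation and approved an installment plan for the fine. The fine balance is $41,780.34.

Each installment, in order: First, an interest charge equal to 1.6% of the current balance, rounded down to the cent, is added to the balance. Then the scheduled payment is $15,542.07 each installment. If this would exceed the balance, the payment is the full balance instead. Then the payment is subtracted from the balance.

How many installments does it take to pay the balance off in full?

Installment 1: $41,780.34 +$668.48 interest = $42,448.82; pay $15,542.07 → $26,906.75
Installment 2: $26,906.75 +$430.50 interest = $27,337.25; pay $15,542.07 → $11,795.18
Installment 3: $11,795.18 +$188.72 interest = $11,983.90; pay $11,983.90 → $0.00
Balance reaches $0.00 in installment 3.

3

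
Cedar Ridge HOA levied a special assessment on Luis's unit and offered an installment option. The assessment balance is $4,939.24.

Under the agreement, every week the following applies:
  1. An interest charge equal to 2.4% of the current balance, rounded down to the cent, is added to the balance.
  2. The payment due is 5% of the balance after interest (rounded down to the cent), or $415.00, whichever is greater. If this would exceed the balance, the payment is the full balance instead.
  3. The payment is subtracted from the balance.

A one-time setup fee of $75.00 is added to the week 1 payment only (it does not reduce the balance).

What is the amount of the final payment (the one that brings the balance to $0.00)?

$76.63

Week 1: opening $4,939.24; interest $118.54 → $5,057.78; payment $415.00 (+ $75.00 fee); balance $4,642.78
Week 2: opening $4,642.78; interest $111.42 → $4,754.20; payment $415.00; balance $4,339.20
Week 3: opening $4,339.20; interest $104.14 → $4,443.34; payment $415.00; balance $4,028.34
Week 4: opening $4,028.34; interest $96.68 → $4,125.02; payment $415.00; balance $3,710.02
Week 5: opening $3,710.02; interest $89.04 → $3,799.06; payment $415.00; balance $3,384.06
Week 6: opening $3,384.06; interest $81.21 → $3,465.27; payment $415.00; balance $3,050.27
Week 7: opening $3,050.27; interest $73.20 → $3,123.47; payment $415.00; balance $2,708.47
Week 8: opening $2,708.47; interest $65.00 → $2,773.47; payment $415.00; balance $2,358.47
Week 9: opening $2,358.47; interest $56.60 → $2,415.07; payment $415.00; balance $2,000.07
Week 10: opening $2,000.07; interest $48.00 → $2,048.07; payment $415.00; balance $1,633.07
Week 11: opening $1,633.07; interest $39.19 → $1,672.26; payment $415.00; balance $1,257.26
Week 12: opening $1,257.26; interest $30.17 → $1,287.43; payment $415.00; balance $872.43
Week 13: opening $872.43; interest $20.93 → $893.36; payment $415.00; balance $478.36
Week 14: opening $478.36; interest $11.48 → $489.84; payment $415.00; balance $74.84
Week 15: opening $74.84; interest $1.79 → $76.63; payment $76.63; balance $0.00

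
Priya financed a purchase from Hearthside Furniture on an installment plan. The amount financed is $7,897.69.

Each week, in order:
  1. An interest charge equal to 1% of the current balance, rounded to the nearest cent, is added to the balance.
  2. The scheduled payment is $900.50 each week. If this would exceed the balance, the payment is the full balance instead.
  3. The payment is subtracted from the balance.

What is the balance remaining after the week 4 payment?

# | Opening | Interest | Payment | End bal
1 | $7,897.69 | $78.98 | $900.50 | $7,076.17
2 | $7,076.17 | $70.76 | $900.50 | $6,246.43
3 | $6,246.43 | $62.46 | $900.50 | $5,408.39
4 | $5,408.39 | $54.08 | $900.50 | $4,561.97

$4,561.97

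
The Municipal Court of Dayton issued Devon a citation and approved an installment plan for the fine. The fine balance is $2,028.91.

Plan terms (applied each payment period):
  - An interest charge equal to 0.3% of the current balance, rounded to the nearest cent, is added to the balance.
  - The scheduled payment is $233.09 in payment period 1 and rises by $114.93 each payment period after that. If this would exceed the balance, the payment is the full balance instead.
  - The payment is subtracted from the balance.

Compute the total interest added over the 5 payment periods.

Payment period 1: $2,028.91 +$6.09 interest = $2,035.00; pay $233.09 → $1,801.91
Payment period 2: $1,801.91 +$5.41 interest = $1,807.32; pay $348.02 → $1,459.30
Payment period 3: $1,459.30 +$4.38 interest = $1,463.68; pay $462.95 → $1,000.73
Payment period 4: $1,000.73 +$3.00 interest = $1,003.73; pay $577.88 → $425.85
Payment period 5: $425.85 +$1.28 interest = $427.13; pay $427.13 → $0.00
Total interest: $6.09 + $5.41 + $4.38 + $3.00 + $1.28 = $20.16

$20.16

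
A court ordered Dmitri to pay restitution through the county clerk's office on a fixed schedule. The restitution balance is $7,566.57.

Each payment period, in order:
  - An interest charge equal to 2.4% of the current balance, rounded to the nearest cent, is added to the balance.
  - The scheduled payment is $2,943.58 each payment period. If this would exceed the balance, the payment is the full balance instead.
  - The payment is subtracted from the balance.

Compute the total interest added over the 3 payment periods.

$344.34

Payment period 1: opening $7,566.57; interest $181.60 → $7,748.17; payment $2,943.58; balance $4,804.59
Payment period 2: opening $4,804.59; interest $115.31 → $4,919.90; payment $2,943.58; balance $1,976.32
Payment period 3: opening $1,976.32; interest $47.43 → $2,023.75; payment $2,023.75; balance $0.00
Total interest: $181.60 + $115.31 + $47.43 = $344.34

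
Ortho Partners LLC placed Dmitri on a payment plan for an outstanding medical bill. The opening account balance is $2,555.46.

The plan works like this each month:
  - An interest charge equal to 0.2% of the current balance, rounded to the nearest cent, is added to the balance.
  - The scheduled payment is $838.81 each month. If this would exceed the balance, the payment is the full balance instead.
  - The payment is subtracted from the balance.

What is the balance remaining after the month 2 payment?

$886.39

Month 1: opening $2,555.46; interest $5.11 → $2,560.57; payment $838.81; balance $1,721.76
Month 2: opening $1,721.76; interest $3.44 → $1,725.20; payment $838.81; balance $886.39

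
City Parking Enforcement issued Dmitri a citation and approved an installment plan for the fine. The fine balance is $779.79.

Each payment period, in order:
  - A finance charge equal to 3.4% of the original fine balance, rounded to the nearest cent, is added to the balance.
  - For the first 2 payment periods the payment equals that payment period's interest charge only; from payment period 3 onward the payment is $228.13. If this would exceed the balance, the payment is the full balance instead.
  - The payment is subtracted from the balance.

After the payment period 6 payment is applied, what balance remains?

# | Opening | Interest | Payment | End bal
1 | $779.79 | $26.51 | $26.51 | $779.79
2 | $779.79 | $26.51 | $26.51 | $779.79
3 | $779.79 | $26.51 | $228.13 | $578.17
4 | $578.17 | $26.51 | $228.13 | $376.55
5 | $376.55 | $26.51 | $228.13 | $174.93
6 | $174.93 | $26.51 | $201.44 | $0.00

$0.00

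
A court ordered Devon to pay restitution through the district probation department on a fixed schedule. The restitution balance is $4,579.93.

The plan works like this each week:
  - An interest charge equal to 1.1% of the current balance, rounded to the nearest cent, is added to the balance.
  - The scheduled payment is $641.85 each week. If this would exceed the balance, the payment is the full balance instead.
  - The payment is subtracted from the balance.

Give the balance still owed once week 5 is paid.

Week 1: opening $4,579.93; interest $50.38 → $4,630.31; payment $641.85; balance $3,988.46
Week 2: opening $3,988.46; interest $43.87 → $4,032.33; payment $641.85; balance $3,390.48
Week 3: opening $3,390.48; interest $37.30 → $3,427.78; payment $641.85; balance $2,785.93
Week 4: opening $2,785.93; interest $30.65 → $2,816.58; payment $641.85; balance $2,174.73
Week 5: opening $2,174.73; interest $23.92 → $2,198.65; payment $641.85; balance $1,556.80

$1,556.80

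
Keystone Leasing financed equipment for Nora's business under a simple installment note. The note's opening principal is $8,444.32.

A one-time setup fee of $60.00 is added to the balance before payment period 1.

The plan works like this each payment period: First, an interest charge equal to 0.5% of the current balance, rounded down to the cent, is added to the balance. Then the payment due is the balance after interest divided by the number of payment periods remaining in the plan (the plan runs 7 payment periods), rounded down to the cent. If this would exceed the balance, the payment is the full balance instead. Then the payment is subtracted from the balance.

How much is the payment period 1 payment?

$1,220.97

Payment period 1: opening $8,504.32; interest $42.52 → $8,546.84; payment $1,220.97; balance $7,325.87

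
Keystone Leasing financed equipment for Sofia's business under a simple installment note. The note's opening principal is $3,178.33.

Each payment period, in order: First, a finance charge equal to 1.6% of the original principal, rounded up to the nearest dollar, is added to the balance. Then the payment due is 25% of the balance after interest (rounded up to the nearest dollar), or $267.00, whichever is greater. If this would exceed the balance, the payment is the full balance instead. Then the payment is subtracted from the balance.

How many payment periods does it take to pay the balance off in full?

# | Opening | Interest | Payment | End bal
1 | $3,178.33 | $51.00 | $808.00 | $2,421.33
2 | $2,421.33 | $51.00 | $619.00 | $1,853.33
3 | $1,853.33 | $51.00 | $477.00 | $1,427.33
4 | $1,427.33 | $51.00 | $370.00 | $1,108.33
5 | $1,108.33 | $51.00 | $290.00 | $869.33
6 | $869.33 | $51.00 | $267.00 | $653.33
7 | $653.33 | $51.00 | $267.00 | $437.33
8 | $437.33 | $51.00 | $267.00 | $221.33
9 | $221.33 | $51.00 | $267.00 | $5.33
10 | $5.33 | $51.00 | $56.33 | $0.00
Balance reaches $0.00 in payment period 10.

10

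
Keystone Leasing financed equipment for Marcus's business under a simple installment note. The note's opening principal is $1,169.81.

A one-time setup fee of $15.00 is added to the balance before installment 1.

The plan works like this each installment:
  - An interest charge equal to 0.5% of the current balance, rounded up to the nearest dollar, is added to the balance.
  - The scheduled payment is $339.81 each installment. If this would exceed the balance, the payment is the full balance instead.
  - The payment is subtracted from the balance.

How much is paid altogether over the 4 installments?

$1,199.81

Installment 1: opening $1,184.81; interest $6.00 → $1,190.81; payment $339.81; balance $851.00
Installment 2: opening $851.00; interest $5.00 → $856.00; payment $339.81; balance $516.19
Installment 3: opening $516.19; interest $3.00 → $519.19; payment $339.81; balance $179.38
Installment 4: opening $179.38; interest $1.00 → $180.38; payment $180.38; balance $0.00
Total paid: $1,199.81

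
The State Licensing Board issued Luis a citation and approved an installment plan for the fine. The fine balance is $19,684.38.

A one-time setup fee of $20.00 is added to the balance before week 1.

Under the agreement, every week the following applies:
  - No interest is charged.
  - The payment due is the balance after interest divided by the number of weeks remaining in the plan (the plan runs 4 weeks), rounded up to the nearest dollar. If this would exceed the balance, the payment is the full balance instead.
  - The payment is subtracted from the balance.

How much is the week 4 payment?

Week 1: $19,704.38 − $4,927.00 → $14,777.38
Week 2: $14,777.38 − $4,926.00 → $9,851.38
Week 3: $9,851.38 − $4,926.00 → $4,925.38
Week 4: $4,925.38 − $4,925.38 → $0.00

$4,925.38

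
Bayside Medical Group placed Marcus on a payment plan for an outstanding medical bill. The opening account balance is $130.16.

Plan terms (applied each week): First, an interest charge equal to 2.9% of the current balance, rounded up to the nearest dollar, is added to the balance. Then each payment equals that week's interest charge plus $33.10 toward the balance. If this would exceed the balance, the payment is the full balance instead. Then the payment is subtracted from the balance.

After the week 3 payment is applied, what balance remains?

$30.86

Week 1: opening $130.16; interest $4.00 → $134.16; payment $37.10; balance $97.06
Week 2: opening $97.06; interest $3.00 → $100.06; payment $36.10; balance $63.96
Week 3: opening $63.96; interest $2.00 → $65.96; payment $35.10; balance $30.86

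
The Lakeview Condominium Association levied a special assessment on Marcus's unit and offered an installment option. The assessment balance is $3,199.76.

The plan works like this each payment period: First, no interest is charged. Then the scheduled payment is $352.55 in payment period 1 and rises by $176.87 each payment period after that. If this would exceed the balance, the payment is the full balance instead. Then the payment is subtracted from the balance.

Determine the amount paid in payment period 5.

$728.34

# | Opening | Payment | End bal
1 | $3,199.76 | $352.55 | $2,847.21
2 | $2,847.21 | $529.42 | $2,317.79
3 | $2,317.79 | $706.29 | $1,611.50
4 | $1,611.50 | $883.16 | $728.34
5 | $728.34 | $728.34 | $0.00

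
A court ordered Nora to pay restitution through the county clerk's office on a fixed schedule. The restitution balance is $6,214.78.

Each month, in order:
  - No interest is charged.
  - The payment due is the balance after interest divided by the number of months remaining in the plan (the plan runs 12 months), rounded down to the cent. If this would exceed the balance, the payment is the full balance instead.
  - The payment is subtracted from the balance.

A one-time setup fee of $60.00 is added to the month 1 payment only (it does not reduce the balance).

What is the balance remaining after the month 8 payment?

$2,071.60

Month 1: opening $6,214.78; payment $517.89 (+ $60.00 fee); balance $5,696.89
Month 2: opening $5,696.89; payment $517.89; balance $5,179.00
Month 3: opening $5,179.00; payment $517.90; balance $4,661.10
Month 4: opening $4,661.10; payment $517.90; balance $4,143.20
Month 5: opening $4,143.20; payment $517.90; balance $3,625.30
Month 6: opening $3,625.30; payment $517.90; balance $3,107.40
Month 7: opening $3,107.40; payment $517.90; balance $2,589.50
Month 8: opening $2,589.50; payment $517.90; balance $2,071.60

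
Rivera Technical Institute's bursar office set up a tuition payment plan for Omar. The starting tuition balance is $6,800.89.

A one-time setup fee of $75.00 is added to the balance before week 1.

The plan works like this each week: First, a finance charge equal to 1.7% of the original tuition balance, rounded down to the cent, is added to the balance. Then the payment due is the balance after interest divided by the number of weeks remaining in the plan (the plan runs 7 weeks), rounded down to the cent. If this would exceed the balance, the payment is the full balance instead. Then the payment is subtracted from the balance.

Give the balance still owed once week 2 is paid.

Week 1: $6,875.89 +$115.61 interest = $6,991.50; pay $998.78 → $5,992.72
Week 2: $5,992.72 +$115.61 interest = $6,108.33; pay $1,018.05 → $5,090.28

$5,090.28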